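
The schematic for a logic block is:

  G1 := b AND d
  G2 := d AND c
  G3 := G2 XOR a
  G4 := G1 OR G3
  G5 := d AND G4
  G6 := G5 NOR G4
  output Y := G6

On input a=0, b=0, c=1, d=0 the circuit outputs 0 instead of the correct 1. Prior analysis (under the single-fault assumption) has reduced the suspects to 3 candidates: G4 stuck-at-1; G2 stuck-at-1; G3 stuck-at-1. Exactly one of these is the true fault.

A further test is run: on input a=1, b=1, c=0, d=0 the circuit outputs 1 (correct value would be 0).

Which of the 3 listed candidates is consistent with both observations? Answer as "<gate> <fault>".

Evaluate each candidate on input a=1, b=1, c=0, d=0:
  G4 stuck-at-1: G1=0, G2=0, G3=1, G4=1 [stuck-at-1], G5=0, G6=0 → 0 — eliminated
  G2 stuck-at-1: G1=0, G2=1 [stuck-at-1], G3=0, G4=0, G5=0, G6=1 → 1 — matches
  G3 stuck-at-1: G1=0, G2=0, G3=1 [stuck-at-1], G4=1, G5=0, G6=0 → 0 — eliminated
Only G2 stuck-at-1 reproduces the observed 1.

G2 stuck-at-1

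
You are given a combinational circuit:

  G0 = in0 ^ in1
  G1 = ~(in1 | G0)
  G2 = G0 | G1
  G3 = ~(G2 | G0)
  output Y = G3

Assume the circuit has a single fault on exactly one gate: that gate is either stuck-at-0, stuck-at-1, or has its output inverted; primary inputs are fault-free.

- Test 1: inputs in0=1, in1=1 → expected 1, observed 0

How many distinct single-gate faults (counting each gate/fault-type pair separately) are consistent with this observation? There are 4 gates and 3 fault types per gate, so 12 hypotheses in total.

Fault-free: G0=0, G1=0, G2=0, G3=1 → 1. Observed 0.
  G0 stuck-at-0: output 1 ✗
  G0 stuck-at-1: output 0 ✓
  G0 inverted output: output 0 ✓
  G1 stuck-at-0: output 1 ✗
  G1 stuck-at-1: output 0 ✓
  G1 inverted output: output 0 ✓
  G2 stuck-at-0: output 1 ✗
  G2 stuck-at-1: output 0 ✓
  G2 inverted output: output 0 ✓
  G3 stuck-at-0: output 0 ✓
  G3 stuck-at-1: output 1 ✗
  G3 inverted output: output 0 ✓
Consistent faults: {G0 stuck-at-1, G0 inverted output, G1 stuck-at-1, G1 inverted output, G2 stuck-at-1, G2 inverted output, G3 stuck-at-0, G3 inverted output} — 8 in all.

8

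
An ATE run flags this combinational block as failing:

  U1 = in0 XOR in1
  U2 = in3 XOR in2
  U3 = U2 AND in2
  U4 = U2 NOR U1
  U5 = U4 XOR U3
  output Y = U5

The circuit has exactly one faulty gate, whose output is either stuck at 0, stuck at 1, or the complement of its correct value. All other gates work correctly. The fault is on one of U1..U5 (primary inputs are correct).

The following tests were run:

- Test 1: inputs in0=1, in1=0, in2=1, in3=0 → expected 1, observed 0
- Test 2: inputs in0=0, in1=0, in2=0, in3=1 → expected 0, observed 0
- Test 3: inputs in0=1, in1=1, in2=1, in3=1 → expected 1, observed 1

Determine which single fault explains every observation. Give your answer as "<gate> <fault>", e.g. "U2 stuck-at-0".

Fault-free values for test 1 (in0=1, in1=0, in2=1, in3=0): U1=1, U2=1, U3=1, U4=0, U5=1, giving Y=1. Observed 0.
Test 1: faults giving observed 0 are {U2 stuck-at-0, U2 inverted output, U3 stuck-at-0, U3 inverted output, U4 stuck-at-1, U4 inverted output, U5 stuck-at-0, U5 inverted output}.
Test 2 (in0=0, in1=0, in2=0, in3=1): fault-free U1=0, U2=1, U3=0, U4=0, U5=0 → 0; observed 0. Eliminates U2 stuck-at-0, U2 inverted output, U3 inverted output, U4 stuck-at-1, U4 inverted output, U5 inverted output.
Test 3 (in0=1, in1=1, in2=1, in3=1): fault-free U1=0, U2=0, U3=0, U4=1, U5=1 → 1; observed 1. Eliminates U5 stuck-at-0.
Only U3 stuck-at-0 is consistent with every test.

U3 stuck-at-0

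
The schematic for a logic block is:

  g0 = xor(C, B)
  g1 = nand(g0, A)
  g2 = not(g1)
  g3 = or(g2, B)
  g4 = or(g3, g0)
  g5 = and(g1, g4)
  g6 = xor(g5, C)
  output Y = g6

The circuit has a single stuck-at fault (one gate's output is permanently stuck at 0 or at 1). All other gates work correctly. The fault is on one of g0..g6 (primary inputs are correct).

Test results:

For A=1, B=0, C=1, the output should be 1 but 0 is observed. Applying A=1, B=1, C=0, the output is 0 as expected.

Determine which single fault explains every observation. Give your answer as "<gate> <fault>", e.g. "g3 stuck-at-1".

Fault-free values for test 1 (A=1, B=0, C=1): g0=1, g1=0, g2=1, g3=1, g4=1, g5=0, g6=1, giving Y=1. Observed 0.
Test 1: faults giving observed 0 are {g1 stuck-at-1, g5 stuck-at-1, g6 stuck-at-0}.
Test 2 (A=1, B=1, C=0): fault-free g0=1, g1=0, g2=1, g3=1, g4=1, g5=0, g6=0 → 0; observed 0. Eliminates g1 stuck-at-1, g5 stuck-at-1.
Only g6 stuck-at-0 is consistent with every test.

g6 stuck-at-0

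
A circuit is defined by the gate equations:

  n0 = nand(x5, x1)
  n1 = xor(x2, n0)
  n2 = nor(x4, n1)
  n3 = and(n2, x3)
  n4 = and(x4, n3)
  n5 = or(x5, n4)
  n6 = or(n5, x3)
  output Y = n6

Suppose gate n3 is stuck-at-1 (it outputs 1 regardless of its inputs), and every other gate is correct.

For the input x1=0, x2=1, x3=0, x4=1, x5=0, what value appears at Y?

Propagate with n3 forced: n0=1, n1=0, n2=0, n3=1 [stuck-at-1], n4=1, n5=1, n6=1.
So Y = 1. (Without the fault it would be 0.)

1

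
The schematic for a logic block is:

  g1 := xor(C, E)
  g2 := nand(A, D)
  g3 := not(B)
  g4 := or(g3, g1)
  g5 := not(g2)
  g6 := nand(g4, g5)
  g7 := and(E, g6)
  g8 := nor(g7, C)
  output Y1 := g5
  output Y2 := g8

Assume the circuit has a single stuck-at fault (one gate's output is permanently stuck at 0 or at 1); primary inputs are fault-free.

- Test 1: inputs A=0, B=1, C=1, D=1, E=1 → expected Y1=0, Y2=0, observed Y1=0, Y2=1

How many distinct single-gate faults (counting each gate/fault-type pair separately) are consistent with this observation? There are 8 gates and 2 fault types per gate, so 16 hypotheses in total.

1

Fault-free: g1=0, g2=1, g3=0, g4=0, g5=0, g6=1, g7=1, g8=0 → Y1=0, Y2=0. Observed Y1=0, Y2=1.
  g1: none of the 2 fault types match ✗
  g2: none of the 2 fault types match ✗
  g3: none of the 2 fault types match ✗
  g4: none of the 2 fault types match ✗
  g5: none of the 2 fault types match ✗
  g6: none of the 2 fault types match ✗
  g7: none of the 2 fault types match ✗
  g8: stuck-at-1 ✓; others ✗
Consistent faults: {g8 stuck-at-1} — 1 in all.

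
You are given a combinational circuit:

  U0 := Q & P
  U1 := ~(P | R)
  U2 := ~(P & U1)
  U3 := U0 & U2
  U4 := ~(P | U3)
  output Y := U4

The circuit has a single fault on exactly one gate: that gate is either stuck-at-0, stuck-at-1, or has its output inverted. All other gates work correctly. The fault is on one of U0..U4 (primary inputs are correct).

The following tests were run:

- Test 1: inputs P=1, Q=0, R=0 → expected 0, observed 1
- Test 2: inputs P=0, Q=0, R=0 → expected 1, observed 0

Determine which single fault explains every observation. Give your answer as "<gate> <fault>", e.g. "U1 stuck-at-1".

U4 inverted output

Fault-free values for test 1 (P=1, Q=0, R=0): U0=0, U1=0, U2=1, U3=0, U4=0, giving Y=0. Observed 1.
Test 1: faults giving observed 1 are {U4 stuck-at-1, U4 inverted output}.
Test 2 (P=0, Q=0, R=0): fault-free U0=0, U1=1, U2=1, U3=0, U4=1 → 1; observed 0. Eliminates U4 stuck-at-1.
Only U4 inverted output is consistent with every test.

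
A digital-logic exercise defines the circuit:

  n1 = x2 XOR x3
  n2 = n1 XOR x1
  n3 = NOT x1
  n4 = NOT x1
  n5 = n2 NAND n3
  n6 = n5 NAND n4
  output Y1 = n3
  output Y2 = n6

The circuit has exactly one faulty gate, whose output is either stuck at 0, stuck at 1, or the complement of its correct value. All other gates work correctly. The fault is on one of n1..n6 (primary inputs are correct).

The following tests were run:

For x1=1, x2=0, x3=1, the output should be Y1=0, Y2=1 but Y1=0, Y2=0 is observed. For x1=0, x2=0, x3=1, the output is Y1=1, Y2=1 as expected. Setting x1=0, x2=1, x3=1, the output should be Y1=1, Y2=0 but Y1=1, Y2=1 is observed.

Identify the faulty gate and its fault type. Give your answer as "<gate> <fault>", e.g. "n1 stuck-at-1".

n4 inverted output

Fault-free values for test 1 (x1=1, x2=0, x3=1): n1=1, n2=0, n3=0, n4=0, n5=1, n6=1, giving Y1=0, Y2=1. Observed Y1=0, Y2=0.
Test 1: faults giving observed Y1=0, Y2=0 are {n4 stuck-at-1, n4 inverted output, n6 stuck-at-0, n6 inverted output}.
Test 2 (x1=0, x2=0, x3=1): fault-free n1=1, n2=1, n3=1, n4=1, n5=0, n6=1 → Y1=1, Y2=1; observed Y1=1, Y2=1. Eliminates n6 stuck-at-0, n6 inverted output.
Test 3 (x1=0, x2=1, x3=1): fault-free n1=0, n2=0, n3=1, n4=1, n5=1, n6=0 → Y1=1, Y2=0; observed Y1=1, Y2=1. Eliminates n4 stuck-at-1.
Only n4 inverted output is consistent with every test.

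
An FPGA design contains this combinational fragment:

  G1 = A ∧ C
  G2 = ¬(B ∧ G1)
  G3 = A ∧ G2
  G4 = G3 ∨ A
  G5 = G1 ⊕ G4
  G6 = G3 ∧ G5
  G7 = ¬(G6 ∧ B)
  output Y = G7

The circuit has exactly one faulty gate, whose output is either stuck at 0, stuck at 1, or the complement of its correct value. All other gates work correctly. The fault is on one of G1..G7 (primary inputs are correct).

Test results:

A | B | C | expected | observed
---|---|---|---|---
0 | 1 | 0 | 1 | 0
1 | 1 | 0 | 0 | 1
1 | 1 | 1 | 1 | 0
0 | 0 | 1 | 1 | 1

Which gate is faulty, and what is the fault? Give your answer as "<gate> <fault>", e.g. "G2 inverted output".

G6 inverted output

Fault-free values for test 1 (A=0, B=1, C=0): G1=0, G2=1, G3=0, G4=0, G5=0, G6=0, G7=1, giving Y=1. Observed 0.
Test 1: faults giving observed 0 are {G3 stuck-at-1, G3 inverted output, G6 stuck-at-1, G6 inverted output, G7 stuck-at-0, G7 inverted output}.
Test 2 (A=1, B=1, C=0): fault-free G1=0, G2=1, G3=1, G4=1, G5=1, G6=1, G7=0 → 0; observed 1. Eliminates G3 stuck-at-1, G6 stuck-at-1, G7 stuck-at-0.
Test 3 (A=1, B=1, C=1): fault-free G1=1, G2=0, G3=0, G4=1, G5=0, G6=0, G7=1 → 1; observed 0. Eliminates G3 inverted output.
Test 4 (A=0, B=0, C=1): fault-free G1=0, G2=1, G3=0, G4=0, G5=0, G6=0, G7=1 → 1; observed 1. Eliminates G7 inverted output.
Only G6 inverted output is consistent with every test.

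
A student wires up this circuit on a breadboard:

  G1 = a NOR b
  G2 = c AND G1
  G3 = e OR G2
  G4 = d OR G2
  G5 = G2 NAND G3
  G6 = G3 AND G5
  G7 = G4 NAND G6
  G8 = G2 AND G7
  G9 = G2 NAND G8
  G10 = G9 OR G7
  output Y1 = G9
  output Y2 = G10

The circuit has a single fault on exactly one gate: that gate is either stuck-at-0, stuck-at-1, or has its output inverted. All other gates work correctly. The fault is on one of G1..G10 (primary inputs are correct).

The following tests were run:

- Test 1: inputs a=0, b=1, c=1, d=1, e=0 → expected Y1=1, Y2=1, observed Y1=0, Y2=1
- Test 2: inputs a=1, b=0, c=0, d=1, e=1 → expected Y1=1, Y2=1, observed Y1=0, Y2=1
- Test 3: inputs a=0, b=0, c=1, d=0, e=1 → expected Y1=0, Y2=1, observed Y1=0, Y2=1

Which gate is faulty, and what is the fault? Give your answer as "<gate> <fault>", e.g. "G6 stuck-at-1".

G2 stuck-at-1

Fault-free values for test 1 (a=0, b=1, c=1, d=1, e=0): G1=0, G2=0, G3=0, G4=1, G5=1, G6=0, G7=1, G8=0, G9=1, G10=1, giving Y1=1, Y2=1. Observed Y1=0, Y2=1.
Test 1: faults giving observed Y1=0, Y2=1 are {G1 stuck-at-1, G1 inverted output, G2 stuck-at-1, G2 inverted output, G9 stuck-at-0, G9 inverted output}.
Test 2 (a=1, b=0, c=0, d=1, e=1): fault-free G1=0, G2=0, G3=1, G4=1, G5=1, G6=1, G7=0, G8=0, G9=1, G10=1 → Y1=1, Y2=1; observed Y1=0, Y2=1. Eliminates G1 stuck-at-1, G1 inverted output, G9 stuck-at-0, G9 inverted output.
Test 3 (a=0, b=0, c=1, d=0, e=1): fault-free G1=1, G2=1, G3=1, G4=1, G5=0, G6=0, G7=1, G8=1, G9=0, G10=1 → Y1=0, Y2=1; observed Y1=0, Y2=1. Eliminates G2 inverted output.
Only G2 stuck-at-1 is consistent with every test.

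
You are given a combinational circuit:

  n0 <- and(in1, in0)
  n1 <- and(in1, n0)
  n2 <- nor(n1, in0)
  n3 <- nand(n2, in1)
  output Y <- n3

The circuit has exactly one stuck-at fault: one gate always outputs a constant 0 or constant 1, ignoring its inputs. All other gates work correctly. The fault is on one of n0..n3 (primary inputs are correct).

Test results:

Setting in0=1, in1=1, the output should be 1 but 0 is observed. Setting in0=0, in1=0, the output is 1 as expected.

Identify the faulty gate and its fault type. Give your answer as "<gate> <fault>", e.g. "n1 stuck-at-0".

n2 stuck-at-1

Fault-free values for test 1 (in0=1, in1=1): n0=1, n1=1, n2=0, n3=1, giving Y=1. Observed 0.
Test 1: faults giving observed 0 are {n2 stuck-at-1, n3 stuck-at-0}.
Test 2 (in0=0, in1=0): fault-free n0=0, n1=0, n2=1, n3=1 → 1; observed 1. Eliminates n3 stuck-at-0.
Only n2 stuck-at-1 is consistent with every test.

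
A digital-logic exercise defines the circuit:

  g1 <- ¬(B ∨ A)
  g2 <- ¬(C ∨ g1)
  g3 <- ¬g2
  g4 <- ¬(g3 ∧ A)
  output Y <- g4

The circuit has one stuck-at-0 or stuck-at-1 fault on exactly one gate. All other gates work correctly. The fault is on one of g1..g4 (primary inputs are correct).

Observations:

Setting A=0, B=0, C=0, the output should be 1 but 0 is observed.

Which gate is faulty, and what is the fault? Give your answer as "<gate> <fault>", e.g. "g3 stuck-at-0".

g4 stuck-at-0

Fault-free values for test 1 (A=0, B=0, C=0): g1=1, g2=0, g3=1, g4=1, giving Y=1. Observed 0.
Test 1: faults giving observed 0 are {g4 stuck-at-0}.
Only g4 stuck-at-0 is consistent with every test.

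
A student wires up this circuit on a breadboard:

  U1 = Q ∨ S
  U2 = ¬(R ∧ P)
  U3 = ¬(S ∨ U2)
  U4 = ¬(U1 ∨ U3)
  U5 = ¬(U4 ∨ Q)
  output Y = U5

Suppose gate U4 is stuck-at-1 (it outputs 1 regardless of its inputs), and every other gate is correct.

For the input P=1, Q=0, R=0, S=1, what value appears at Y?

Propagate with U4 forced: U1=1, U2=1, U3=0, U4=1 [stuck-at-1], U5=0.
So Y = 0. (Without the fault it would be 1.)

0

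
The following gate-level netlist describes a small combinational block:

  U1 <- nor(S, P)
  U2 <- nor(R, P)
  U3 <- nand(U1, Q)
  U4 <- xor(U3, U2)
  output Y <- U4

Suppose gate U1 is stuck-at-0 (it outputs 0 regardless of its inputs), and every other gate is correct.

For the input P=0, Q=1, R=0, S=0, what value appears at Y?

Propagate with U1 forced: U1=0 [stuck-at-0], U2=1, U3=1, U4=0.
So Y = 0. (Without the fault it would be 1.)

0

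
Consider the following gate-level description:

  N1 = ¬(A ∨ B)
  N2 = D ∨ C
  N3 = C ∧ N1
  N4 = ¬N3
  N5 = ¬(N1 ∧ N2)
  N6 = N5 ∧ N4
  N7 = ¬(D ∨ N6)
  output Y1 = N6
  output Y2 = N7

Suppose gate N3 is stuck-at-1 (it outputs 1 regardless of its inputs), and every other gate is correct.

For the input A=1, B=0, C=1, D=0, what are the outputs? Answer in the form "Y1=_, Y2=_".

Propagate with N3 forced: N1=0, N2=1, N3=1 [stuck-at-1], N4=0, N5=1, N6=0, N7=1.
So the outputs are Y1=0, Y2=1. (Without the fault they would be Y1=1, Y2=0.)

Y1=0, Y2=1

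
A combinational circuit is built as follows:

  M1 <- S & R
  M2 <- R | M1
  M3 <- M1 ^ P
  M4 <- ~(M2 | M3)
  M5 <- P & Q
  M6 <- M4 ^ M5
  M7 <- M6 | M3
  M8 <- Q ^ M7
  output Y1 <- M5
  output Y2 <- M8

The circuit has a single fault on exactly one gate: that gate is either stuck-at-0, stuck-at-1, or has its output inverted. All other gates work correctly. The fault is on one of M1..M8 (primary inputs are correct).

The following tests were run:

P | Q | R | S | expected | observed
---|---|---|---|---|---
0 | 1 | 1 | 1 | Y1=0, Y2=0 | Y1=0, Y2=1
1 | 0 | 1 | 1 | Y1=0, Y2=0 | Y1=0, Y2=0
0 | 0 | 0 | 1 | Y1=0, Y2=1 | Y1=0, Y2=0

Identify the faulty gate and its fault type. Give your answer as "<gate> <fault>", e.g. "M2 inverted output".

M7 stuck-at-0

Fault-free values for test 1 (P=0, Q=1, R=1, S=1): M1=1, M2=1, M3=1, M4=0, M5=0, M6=0, M7=1, M8=0, giving Y1=0, Y2=0. Observed Y1=0, Y2=1.
Test 1: faults giving observed Y1=0, Y2=1 are {M1 stuck-at-0, M1 inverted output, M3 stuck-at-0, M3 inverted output, M7 stuck-at-0, M7 inverted output, M8 stuck-at-1, M8 inverted output}.
Test 2 (P=1, Q=0, R=1, S=1): fault-free M1=1, M2=1, M3=0, M4=0, M5=0, M6=0, M7=0, M8=0 → Y1=0, Y2=0; observed Y1=0, Y2=0. Eliminates M1 stuck-at-0, M1 inverted output, M3 inverted output, M7 inverted output, M8 stuck-at-1, M8 inverted output.
Test 3 (P=0, Q=0, R=0, S=1): fault-free M1=0, M2=0, M3=0, M4=1, M5=0, M6=1, M7=1, M8=1 → Y1=0, Y2=1; observed Y1=0, Y2=0. Eliminates M3 stuck-at-0.
Only M7 stuck-at-0 is consistent with every test.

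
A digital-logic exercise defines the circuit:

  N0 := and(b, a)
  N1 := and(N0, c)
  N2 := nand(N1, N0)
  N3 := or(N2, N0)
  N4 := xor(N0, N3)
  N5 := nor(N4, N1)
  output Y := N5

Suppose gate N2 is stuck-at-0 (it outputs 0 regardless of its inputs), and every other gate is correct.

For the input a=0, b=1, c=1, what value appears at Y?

Propagate with N2 forced: N0=0, N1=0, N2=0 [stuck-at-0], N3=0, N4=0, N5=1.
So Y = 1. (Without the fault it would be 0.)

1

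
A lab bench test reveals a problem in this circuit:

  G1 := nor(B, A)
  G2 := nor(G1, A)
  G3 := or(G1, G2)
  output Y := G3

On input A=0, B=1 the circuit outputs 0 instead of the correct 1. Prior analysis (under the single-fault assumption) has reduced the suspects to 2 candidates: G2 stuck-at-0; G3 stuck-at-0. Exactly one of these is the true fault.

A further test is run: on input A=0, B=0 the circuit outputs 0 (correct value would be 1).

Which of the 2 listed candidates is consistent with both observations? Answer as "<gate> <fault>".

Evaluate each candidate on input A=0, B=0:
  G2 stuck-at-0: G1=1, G2=0 [stuck-at-0], G3=1 → 1 — eliminated
  G3 stuck-at-0: G1=1, G2=0, G3=0 [stuck-at-0] → 0 — matches
Only G3 stuck-at-0 reproduces the observed 0.

G3 stuck-at-0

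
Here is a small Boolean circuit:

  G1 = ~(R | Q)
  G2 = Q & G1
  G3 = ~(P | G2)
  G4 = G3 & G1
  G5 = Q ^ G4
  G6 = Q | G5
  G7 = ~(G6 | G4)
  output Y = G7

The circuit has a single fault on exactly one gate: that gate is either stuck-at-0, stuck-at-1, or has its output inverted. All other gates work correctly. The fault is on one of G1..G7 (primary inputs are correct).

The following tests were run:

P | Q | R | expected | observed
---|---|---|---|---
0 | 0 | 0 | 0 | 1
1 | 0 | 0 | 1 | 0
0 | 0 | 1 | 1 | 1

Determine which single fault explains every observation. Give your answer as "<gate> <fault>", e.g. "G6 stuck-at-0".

G3 inverted output

Fault-free values for test 1 (P=0, Q=0, R=0): G1=1, G2=0, G3=1, G4=1, G5=1, G6=1, G7=0, giving Y=0. Observed 1.
Test 1: faults giving observed 1 are {G1 stuck-at-0, G1 inverted output, G2 stuck-at-1, G2 inverted output, G3 stuck-at-0, G3 inverted output, G4 stuck-at-0, G4 inverted output, G7 stuck-at-1, G7 inverted output}.
Test 2 (P=1, Q=0, R=0): fault-free G1=1, G2=0, G3=0, G4=0, G5=0, G6=0, G7=1 → 1; observed 0. Eliminates G1 stuck-at-0, G1 inverted output, G2 stuck-at-1, G2 inverted output, G3 stuck-at-0, G4 stuck-at-0, G7 stuck-at-1.
Test 3 (P=0, Q=0, R=1): fault-free G1=0, G2=0, G3=1, G4=0, G5=0, G6=0, G7=1 → 1; observed 1. Eliminates G4 inverted output, G7 inverted output.
Only G3 inverted output is consistent with every test.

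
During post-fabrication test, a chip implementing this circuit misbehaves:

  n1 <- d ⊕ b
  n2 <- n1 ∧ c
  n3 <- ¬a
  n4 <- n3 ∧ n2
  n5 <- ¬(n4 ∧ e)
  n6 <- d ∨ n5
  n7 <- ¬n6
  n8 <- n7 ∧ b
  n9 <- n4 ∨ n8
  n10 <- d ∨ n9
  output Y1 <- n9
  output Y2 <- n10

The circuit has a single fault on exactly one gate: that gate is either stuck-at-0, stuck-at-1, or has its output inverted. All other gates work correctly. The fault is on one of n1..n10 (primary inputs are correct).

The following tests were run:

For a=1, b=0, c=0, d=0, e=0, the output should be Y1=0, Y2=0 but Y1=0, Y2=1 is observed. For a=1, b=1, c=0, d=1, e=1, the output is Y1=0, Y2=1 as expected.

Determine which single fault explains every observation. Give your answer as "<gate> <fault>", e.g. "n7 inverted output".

n10 stuck-at-1

Fault-free values for test 1 (a=1, b=0, c=0, d=0, e=0): n1=0, n2=0, n3=0, n4=0, n5=1, n6=1, n7=0, n8=0, n9=0, n10=0, giving Y1=0, Y2=0. Observed Y1=0, Y2=1.
Test 1: faults giving observed Y1=0, Y2=1 are {n10 stuck-at-1, n10 inverted output}.
Test 2 (a=1, b=1, c=0, d=1, e=1): fault-free n1=0, n2=0, n3=0, n4=0, n5=1, n6=1, n7=0, n8=0, n9=0, n10=1 → Y1=0, Y2=1; observed Y1=0, Y2=1. Eliminates n10 inverted output.
Only n10 stuck-at-1 is consistent with every test.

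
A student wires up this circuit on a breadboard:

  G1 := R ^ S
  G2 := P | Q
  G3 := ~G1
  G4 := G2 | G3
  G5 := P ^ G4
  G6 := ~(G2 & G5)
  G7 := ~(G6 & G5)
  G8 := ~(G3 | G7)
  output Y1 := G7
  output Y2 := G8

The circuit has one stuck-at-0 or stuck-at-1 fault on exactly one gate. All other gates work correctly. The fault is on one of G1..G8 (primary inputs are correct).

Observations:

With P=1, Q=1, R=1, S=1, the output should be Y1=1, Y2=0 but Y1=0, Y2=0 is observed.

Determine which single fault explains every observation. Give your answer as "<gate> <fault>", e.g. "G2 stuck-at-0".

Fault-free values for test 1 (P=1, Q=1, R=1, S=1): G1=0, G2=1, G3=1, G4=1, G5=0, G6=1, G7=1, G8=0, giving Y1=1, Y2=0. Observed Y1=0, Y2=0.
Test 1: faults giving observed Y1=0, Y2=0 are {G7 stuck-at-0}.
Only G7 stuck-at-0 is consistent with every test.

G7 stuck-at-0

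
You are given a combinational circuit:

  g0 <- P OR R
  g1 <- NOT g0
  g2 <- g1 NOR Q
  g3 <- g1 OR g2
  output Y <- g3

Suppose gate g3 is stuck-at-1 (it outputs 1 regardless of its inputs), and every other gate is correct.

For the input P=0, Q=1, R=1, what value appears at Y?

1

Propagate with g3 forced: g0=1, g1=0, g2=0, g3=1 [stuck-at-1].
So Y = 1. (Without the fault it would be 0.)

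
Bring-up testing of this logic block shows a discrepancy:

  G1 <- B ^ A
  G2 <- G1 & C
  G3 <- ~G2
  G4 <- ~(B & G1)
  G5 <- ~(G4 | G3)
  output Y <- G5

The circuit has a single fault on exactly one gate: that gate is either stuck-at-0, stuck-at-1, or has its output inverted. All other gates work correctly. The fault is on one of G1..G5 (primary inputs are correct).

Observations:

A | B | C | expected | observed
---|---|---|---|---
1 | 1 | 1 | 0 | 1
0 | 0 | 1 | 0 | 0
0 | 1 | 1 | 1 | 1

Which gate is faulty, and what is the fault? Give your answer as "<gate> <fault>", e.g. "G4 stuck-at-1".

G1 stuck-at-1

Fault-free values for test 1 (A=1, B=1, C=1): G1=0, G2=0, G3=1, G4=1, G5=0, giving Y=0. Observed 1.
Test 1: faults giving observed 1 are {G1 stuck-at-1, G1 inverted output, G5 stuck-at-1, G5 inverted output}.
Test 2 (A=0, B=0, C=1): fault-free G1=0, G2=0, G3=1, G4=1, G5=0 → 0; observed 0. Eliminates G5 stuck-at-1, G5 inverted output.
Test 3 (A=0, B=1, C=1): fault-free G1=1, G2=1, G3=0, G4=0, G5=1 → 1; observed 1. Eliminates G1 inverted output.
Only G1 stuck-at-1 is consistent with every test.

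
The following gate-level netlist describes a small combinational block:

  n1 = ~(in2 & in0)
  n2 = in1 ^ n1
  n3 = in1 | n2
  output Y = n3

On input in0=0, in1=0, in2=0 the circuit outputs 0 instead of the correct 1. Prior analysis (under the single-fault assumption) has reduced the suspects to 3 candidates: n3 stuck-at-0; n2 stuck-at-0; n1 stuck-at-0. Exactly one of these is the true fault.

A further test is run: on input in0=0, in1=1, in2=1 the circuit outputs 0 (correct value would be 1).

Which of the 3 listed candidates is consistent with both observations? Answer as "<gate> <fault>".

Evaluate each candidate on input in0=0, in1=1, in2=1:
  n3 stuck-at-0: n1=1, n2=0, n3=0 [stuck-at-0] → 0 — matches
  n2 stuck-at-0: n1=1, n2=0 [stuck-at-0], n3=1 → 1 — eliminated
  n1 stuck-at-0: n1=0 [stuck-at-0], n2=1, n3=1 → 1 — eliminated
Only n3 stuck-at-0 reproduces the observed 0.

n3 stuck-at-0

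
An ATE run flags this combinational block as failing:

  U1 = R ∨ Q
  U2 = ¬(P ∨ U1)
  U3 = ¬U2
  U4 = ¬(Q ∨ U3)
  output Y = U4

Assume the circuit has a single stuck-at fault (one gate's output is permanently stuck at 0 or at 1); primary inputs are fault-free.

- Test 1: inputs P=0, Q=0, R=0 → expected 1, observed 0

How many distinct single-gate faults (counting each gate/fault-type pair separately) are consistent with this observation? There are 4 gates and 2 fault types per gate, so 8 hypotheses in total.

4

Fault-free: U1=0, U2=1, U3=0, U4=1 → 1. Observed 0.
  U1 stuck-at-0: output 1 ✗
  U1 stuck-at-1: output 0 ✓
  U2 stuck-at-0: output 0 ✓
  U2 stuck-at-1: output 1 ✗
  U3 stuck-at-0: output 1 ✗
  U3 stuck-at-1: output 0 ✓
  U4 stuck-at-0: output 0 ✓
  U4 stuck-at-1: output 1 ✗
Consistent faults: {U1 stuck-at-1, U2 stuck-at-0, U3 stuck-at-1, U4 stuck-at-0} — 4 in all.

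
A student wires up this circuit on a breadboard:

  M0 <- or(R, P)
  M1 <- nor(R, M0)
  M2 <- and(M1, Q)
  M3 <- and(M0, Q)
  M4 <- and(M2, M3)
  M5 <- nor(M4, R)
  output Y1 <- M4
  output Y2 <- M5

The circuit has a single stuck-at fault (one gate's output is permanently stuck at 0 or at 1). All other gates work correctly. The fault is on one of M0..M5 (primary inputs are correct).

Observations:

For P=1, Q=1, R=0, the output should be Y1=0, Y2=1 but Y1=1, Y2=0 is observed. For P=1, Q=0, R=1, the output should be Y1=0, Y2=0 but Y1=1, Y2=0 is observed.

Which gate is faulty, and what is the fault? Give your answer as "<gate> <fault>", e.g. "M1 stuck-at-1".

M4 stuck-at-1

Fault-free values for test 1 (P=1, Q=1, R=0): M0=1, M1=0, M2=0, M3=1, M4=0, M5=1, giving Y1=0, Y2=1. Observed Y1=1, Y2=0.
Test 1: faults giving observed Y1=1, Y2=0 are {M1 stuck-at-1, M2 stuck-at-1, M4 stuck-at-1}.
Test 2 (P=1, Q=0, R=1): fault-free M0=1, M1=0, M2=0, M3=0, M4=0, M5=0 → Y1=0, Y2=0; observed Y1=1, Y2=0. Eliminates M1 stuck-at-1, M2 stuck-at-1.
Only M4 stuck-at-1 is consistent with every test.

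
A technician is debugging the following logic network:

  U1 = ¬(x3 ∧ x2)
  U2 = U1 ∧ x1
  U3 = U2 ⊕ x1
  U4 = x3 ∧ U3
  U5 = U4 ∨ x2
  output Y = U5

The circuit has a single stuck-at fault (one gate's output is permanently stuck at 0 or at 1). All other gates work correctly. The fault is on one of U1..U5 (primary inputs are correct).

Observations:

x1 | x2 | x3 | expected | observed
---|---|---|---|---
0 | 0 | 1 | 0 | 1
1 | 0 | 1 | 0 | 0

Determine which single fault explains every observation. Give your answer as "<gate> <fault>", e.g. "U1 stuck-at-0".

U2 stuck-at-1

Fault-free values for test 1 (x1=0, x2=0, x3=1): U1=1, U2=0, U3=0, U4=0, U5=0, giving Y=0. Observed 1.
Test 1: faults giving observed 1 are {U2 stuck-at-1, U3 stuck-at-1, U4 stuck-at-1, U5 stuck-at-1}.
Test 2 (x1=1, x2=0, x3=1): fault-free U1=1, U2=1, U3=0, U4=0, U5=0 → 0; observed 0. Eliminates U3 stuck-at-1, U4 stuck-at-1, U5 stuck-at-1.
Only U2 stuck-at-1 is consistent with every test.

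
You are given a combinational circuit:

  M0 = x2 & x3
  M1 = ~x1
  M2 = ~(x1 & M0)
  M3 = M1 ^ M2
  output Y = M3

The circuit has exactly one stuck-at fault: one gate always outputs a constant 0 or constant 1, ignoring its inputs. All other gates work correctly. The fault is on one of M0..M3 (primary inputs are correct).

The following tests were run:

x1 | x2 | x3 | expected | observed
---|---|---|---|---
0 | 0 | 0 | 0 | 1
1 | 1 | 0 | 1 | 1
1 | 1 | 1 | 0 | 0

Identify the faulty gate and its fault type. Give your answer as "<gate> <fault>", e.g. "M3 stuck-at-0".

M1 stuck-at-0

Fault-free values for test 1 (x1=0, x2=0, x3=0): M0=0, M1=1, M2=1, M3=0, giving Y=0. Observed 1.
Test 1: faults giving observed 1 are {M1 stuck-at-0, M2 stuck-at-0, M3 stuck-at-1}.
Test 2 (x1=1, x2=1, x3=0): fault-free M0=0, M1=0, M2=1, M3=1 → 1; observed 1. Eliminates M2 stuck-at-0.
Test 3 (x1=1, x2=1, x3=1): fault-free M0=1, M1=0, M2=0, M3=0 → 0; observed 0. Eliminates M3 stuck-at-1.
Only M1 stuck-at-0 is consistent with every test.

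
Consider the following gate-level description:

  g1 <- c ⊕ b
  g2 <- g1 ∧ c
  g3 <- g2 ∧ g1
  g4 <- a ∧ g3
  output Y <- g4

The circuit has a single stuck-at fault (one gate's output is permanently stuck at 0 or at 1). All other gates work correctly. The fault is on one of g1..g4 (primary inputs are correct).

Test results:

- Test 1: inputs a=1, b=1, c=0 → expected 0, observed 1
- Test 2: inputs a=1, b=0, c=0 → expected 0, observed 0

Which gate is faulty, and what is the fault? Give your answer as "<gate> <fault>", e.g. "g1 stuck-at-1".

Fault-free values for test 1 (a=1, b=1, c=0): g1=1, g2=0, g3=0, g4=0, giving Y=0. Observed 1.
Test 1: faults giving observed 1 are {g2 stuck-at-1, g3 stuck-at-1, g4 stuck-at-1}.
Test 2 (a=1, b=0, c=0): fault-free g1=0, g2=0, g3=0, g4=0 → 0; observed 0. Eliminates g3 stuck-at-1, g4 stuck-at-1.
Only g2 stuck-at-1 is consistent with every test.

g2 stuck-at-1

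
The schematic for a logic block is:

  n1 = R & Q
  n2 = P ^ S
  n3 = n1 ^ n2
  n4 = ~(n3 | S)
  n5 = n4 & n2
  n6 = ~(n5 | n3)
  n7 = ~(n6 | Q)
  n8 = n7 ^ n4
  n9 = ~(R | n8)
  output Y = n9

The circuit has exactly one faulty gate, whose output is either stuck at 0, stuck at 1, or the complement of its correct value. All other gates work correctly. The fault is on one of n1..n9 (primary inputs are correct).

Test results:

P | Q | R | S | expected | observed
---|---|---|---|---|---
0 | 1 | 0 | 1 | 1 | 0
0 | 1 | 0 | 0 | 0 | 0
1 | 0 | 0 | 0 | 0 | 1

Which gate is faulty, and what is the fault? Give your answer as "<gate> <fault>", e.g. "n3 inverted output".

Fault-free values for test 1 (P=0, Q=1, R=0, S=1): n1=0, n2=1, n3=1, n4=0, n5=0, n6=0, n7=0, n8=0, n9=1, giving Y=1. Observed 0.
Test 1: faults giving observed 0 are {n4 stuck-at-1, n4 inverted output, n7 stuck-at-1, n7 inverted output, n8 stuck-at-1, n8 inverted output, n9 stuck-at-0, n9 inverted output}.
Test 2 (P=0, Q=1, R=0, S=0): fault-free n1=0, n2=0, n3=0, n4=1, n5=0, n6=1, n7=0, n8=1, n9=0 → 0; observed 0. Eliminates n4 inverted output, n7 stuck-at-1, n7 inverted output, n8 inverted output, n9 inverted output.
Test 3 (P=1, Q=0, R=0, S=0): fault-free n1=0, n2=1, n3=1, n4=0, n5=0, n6=0, n7=1, n8=1, n9=0 → 0; observed 1. Eliminates n8 stuck-at-1, n9 stuck-at-0.
Only n4 stuck-at-1 is consistent with every test.

n4 stuck-at-1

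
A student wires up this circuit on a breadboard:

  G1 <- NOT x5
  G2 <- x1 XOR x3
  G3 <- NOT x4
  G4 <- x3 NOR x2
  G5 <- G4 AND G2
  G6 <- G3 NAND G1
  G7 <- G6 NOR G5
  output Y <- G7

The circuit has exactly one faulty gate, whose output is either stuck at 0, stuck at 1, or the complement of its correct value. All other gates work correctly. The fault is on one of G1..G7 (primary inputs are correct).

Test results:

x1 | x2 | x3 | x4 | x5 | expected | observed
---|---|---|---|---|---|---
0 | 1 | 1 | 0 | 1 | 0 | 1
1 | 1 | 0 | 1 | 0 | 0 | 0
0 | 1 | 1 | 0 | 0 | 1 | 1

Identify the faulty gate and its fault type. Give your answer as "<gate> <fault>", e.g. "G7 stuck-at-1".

Fault-free values for test 1 (x1=0, x2=1, x3=1, x4=0, x5=1): G1=0, G2=1, G3=1, G4=0, G5=0, G6=1, G7=0, giving Y=0. Observed 1.
Test 1: faults giving observed 1 are {G1 stuck-at-1, G1 inverted output, G6 stuck-at-0, G6 inverted output, G7 stuck-at-1, G7 inverted output}.
Test 2 (x1=1, x2=1, x3=0, x4=1, x5=0): fault-free G1=1, G2=1, G3=0, G4=0, G5=0, G6=1, G7=0 → 0; observed 0. Eliminates G6 stuck-at-0, G6 inverted output, G7 stuck-at-1, G7 inverted output.
Test 3 (x1=0, x2=1, x3=1, x4=0, x5=0): fault-free G1=1, G2=1, G3=1, G4=0, G5=0, G6=0, G7=1 → 1; observed 1. Eliminates G1 inverted output.
Only G1 stuck-at-1 is consistent with every test.

G1 stuck-at-1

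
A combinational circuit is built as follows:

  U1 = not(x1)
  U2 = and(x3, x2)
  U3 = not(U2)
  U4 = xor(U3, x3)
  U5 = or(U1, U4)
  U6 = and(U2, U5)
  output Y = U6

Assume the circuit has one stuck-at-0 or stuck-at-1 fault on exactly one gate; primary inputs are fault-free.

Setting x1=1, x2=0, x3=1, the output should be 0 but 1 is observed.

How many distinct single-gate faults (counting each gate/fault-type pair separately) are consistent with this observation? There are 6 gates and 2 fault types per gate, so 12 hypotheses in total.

Fault-free: U1=0, U2=0, U3=1, U4=0, U5=0, U6=0 → 0. Observed 1.
  U1 stuck-at-0: output 0 ✗
  U1 stuck-at-1: output 0 ✗
  U2 stuck-at-0: output 0 ✗
  U2 stuck-at-1: output 1 ✓
  U3 stuck-at-0: output 0 ✗
  U3 stuck-at-1: output 0 ✗
  U4 stuck-at-0: output 0 ✗
  U4 stuck-at-1: output 0 ✗
  U5 stuck-at-0: output 0 ✗
  U5 stuck-at-1: output 0 ✗
  U6 stuck-at-0: output 0 ✗
  U6 stuck-at-1: output 1 ✓
Consistent faults: {U2 stuck-at-1, U6 stuck-at-1} — 2 in all.

2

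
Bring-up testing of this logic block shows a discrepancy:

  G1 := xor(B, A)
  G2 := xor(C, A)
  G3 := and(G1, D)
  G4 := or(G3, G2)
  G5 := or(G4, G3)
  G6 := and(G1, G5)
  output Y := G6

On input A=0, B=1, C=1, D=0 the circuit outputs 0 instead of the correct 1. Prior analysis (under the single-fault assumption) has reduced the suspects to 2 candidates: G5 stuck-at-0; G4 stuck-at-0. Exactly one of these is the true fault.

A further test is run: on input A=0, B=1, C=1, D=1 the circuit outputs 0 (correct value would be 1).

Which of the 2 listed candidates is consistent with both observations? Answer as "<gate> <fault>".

G5 stuck-at-0

Evaluate each candidate on input A=0, B=1, C=1, D=1:
  G5 stuck-at-0: G1=1, G2=1, G3=1, G4=1, G5=0 [stuck-at-0], G6=0 → 0 — matches
  G4 stuck-at-0: G1=1, G2=1, G3=1, G4=0 [stuck-at-0], G5=1, G6=1 → 1 — eliminated
Only G5 stuck-at-0 reproduces the observed 0.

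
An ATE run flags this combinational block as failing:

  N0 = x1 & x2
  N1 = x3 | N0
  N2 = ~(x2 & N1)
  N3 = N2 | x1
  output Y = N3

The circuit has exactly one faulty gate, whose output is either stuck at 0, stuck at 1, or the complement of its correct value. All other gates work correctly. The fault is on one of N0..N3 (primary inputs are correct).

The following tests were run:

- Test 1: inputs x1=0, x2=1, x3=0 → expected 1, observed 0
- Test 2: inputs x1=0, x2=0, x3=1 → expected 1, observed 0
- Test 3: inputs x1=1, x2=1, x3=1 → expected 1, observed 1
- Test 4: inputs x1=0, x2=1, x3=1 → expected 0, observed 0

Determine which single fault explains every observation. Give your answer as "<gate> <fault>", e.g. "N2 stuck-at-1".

Fault-free values for test 1 (x1=0, x2=1, x3=0): N0=0, N1=0, N2=1, N3=1, giving Y=1. Observed 0.
Test 1: faults giving observed 0 are {N0 stuck-at-1, N0 inverted output, N1 stuck-at-1, N1 inverted output, N2 stuck-at-0, N2 inverted output, N3 stuck-at-0, N3 inverted output}.
Test 2 (x1=0, x2=0, x3=1): fault-free N0=0, N1=1, N2=1, N3=1 → 1; observed 0. Eliminates N0 stuck-at-1, N0 inverted output, N1 stuck-at-1, N1 inverted output.
Test 3 (x1=1, x2=1, x3=1): fault-free N0=1, N1=1, N2=0, N3=1 → 1; observed 1. Eliminates N3 stuck-at-0, N3 inverted output.
Test 4 (x1=0, x2=1, x3=1): fault-free N0=0, N1=1, N2=0, N3=0 → 0; observed 0. Eliminates N2 inverted output.
Only N2 stuck-at-0 is consistent with every test.

N2 stuck-at-0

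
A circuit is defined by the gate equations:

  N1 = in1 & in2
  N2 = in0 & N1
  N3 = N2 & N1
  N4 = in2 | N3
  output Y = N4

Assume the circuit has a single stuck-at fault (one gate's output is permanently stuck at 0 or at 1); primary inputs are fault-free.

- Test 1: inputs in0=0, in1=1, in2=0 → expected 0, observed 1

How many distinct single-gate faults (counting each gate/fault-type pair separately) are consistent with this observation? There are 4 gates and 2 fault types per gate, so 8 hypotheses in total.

2

Fault-free: N1=0, N2=0, N3=0, N4=0 → 0. Observed 1.
  N1 stuck-at-0: output 0 ✗
  N1 stuck-at-1: output 0 ✗
  N2 stuck-at-0: output 0 ✗
  N2 stuck-at-1: output 0 ✗
  N3 stuck-at-0: output 0 ✗
  N3 stuck-at-1: output 1 ✓
  N4 stuck-at-0: output 0 ✗
  N4 stuck-at-1: output 1 ✓
Consistent faults: {N3 stuck-at-1, N4 stuck-at-1} — 2 in all.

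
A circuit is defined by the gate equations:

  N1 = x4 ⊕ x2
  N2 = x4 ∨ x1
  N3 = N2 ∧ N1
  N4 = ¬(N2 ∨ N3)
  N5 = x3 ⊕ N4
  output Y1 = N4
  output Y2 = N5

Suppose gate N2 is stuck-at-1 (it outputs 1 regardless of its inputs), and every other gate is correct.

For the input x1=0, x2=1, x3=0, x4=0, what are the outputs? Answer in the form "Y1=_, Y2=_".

Propagate with N2 forced: N1=1, N2=1 [stuck-at-1], N3=1, N4=0, N5=0.
So the outputs are Y1=0, Y2=0. (Without the fault they would be Y1=1, Y2=1.)

Y1=0, Y2=0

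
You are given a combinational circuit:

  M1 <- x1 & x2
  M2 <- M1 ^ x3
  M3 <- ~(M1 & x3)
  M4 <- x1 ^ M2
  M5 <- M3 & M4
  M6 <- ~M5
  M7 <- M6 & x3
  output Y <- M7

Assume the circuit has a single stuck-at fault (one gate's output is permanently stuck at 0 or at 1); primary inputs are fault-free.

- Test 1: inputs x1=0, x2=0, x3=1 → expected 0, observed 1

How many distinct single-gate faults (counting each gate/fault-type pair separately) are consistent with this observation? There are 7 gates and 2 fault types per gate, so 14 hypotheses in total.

Fault-free: M1=0, M2=1, M3=1, M4=1, M5=1, M6=0, M7=0 → 0. Observed 1.
  M1 stuck-at-0: output 0 ✗
  M1 stuck-at-1: output 1 ✓
  M2 stuck-at-0: output 1 ✓
  M2 stuck-at-1: output 0 ✗
  M3 stuck-at-0: output 1 ✓
  M3 stuck-at-1: output 0 ✗
  M4 stuck-at-0: output 1 ✓
  M4 stuck-at-1: output 0 ✗
  M5 stuck-at-0: output 1 ✓
  M5 stuck-at-1: output 0 ✗
  M6 stuck-at-0: output 0 ✗
  M6 stuck-at-1: output 1 ✓
  M7 stuck-at-0: output 0 ✗
  M7 stuck-at-1: output 1 ✓
Consistent faults: {M1 stuck-at-1, M2 stuck-at-0, M3 stuck-at-0, M4 stuck-at-0, M5 stuck-at-0, M6 stuck-at-1, M7 stuck-at-1} — 7 in all.

7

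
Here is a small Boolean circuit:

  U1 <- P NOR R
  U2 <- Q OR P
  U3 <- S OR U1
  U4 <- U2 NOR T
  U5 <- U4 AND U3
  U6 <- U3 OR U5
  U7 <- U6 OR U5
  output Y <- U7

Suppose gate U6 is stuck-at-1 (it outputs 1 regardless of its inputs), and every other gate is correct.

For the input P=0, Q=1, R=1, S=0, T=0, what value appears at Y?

1

Propagate with U6 forced: U1=0, U2=1, U3=0, U4=0, U5=0, U6=1 [stuck-at-1], U7=1.
So Y = 1. (Without the fault it would be 0.)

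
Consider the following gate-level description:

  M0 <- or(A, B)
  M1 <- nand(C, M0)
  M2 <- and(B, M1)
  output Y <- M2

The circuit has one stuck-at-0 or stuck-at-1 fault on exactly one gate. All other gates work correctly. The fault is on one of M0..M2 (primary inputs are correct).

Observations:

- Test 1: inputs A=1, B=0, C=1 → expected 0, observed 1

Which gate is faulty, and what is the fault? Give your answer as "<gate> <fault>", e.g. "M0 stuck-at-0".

Fault-free values for test 1 (A=1, B=0, C=1): M0=1, M1=0, M2=0, giving Y=0. Observed 1.
Test 1: faults giving observed 1 are {M2 stuck-at-1}.
Only M2 stuck-at-1 is consistent with every test.

M2 stuck-at-1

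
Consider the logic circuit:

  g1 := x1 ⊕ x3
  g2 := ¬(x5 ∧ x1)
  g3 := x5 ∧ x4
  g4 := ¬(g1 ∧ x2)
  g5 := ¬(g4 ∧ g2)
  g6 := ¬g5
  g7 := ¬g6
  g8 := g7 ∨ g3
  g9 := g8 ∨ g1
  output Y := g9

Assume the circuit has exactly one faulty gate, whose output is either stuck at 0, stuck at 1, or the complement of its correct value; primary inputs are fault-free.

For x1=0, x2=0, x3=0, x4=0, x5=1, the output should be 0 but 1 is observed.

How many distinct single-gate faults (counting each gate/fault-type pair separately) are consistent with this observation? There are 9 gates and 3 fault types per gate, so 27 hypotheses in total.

18

Fault-free: g1=0, g2=1, g3=0, g4=1, g5=0, g6=1, g7=0, g8=0, g9=0 → 0. Observed 1.
  g1: stuck-at-1, inverted output ✓; others ✗
  g2: stuck-at-0, inverted output ✓; others ✗
  g3: stuck-at-1, inverted output ✓; others ✗
  g4: stuck-at-0, inverted output ✓; others ✗
  g5: stuck-at-1, inverted output ✓; others ✗
  g6: stuck-at-0, inverted output ✓; others ✗
  g7: stuck-at-1, inverted output ✓; others ✗
  g8: stuck-at-1, inverted output ✓; others ✗
  g9: stuck-at-1, inverted output ✓; others ✗
Consistent faults: {g1 stuck-at-1, g1 inverted output, g2 stuck-at-0, g2 inverted output, g3 stuck-at-1, g3 inverted output, g4 stuck-at-0, g4 inverted output, g5 stuck-at-1, g5 inverted output, g6 stuck-at-0, g6 inverted output, g7 stuck-at-1, g7 inverted output, g8 stuck-at-1, g8 inverted output, g9 stuck-at-1, g9 inverted output} — 18 in all.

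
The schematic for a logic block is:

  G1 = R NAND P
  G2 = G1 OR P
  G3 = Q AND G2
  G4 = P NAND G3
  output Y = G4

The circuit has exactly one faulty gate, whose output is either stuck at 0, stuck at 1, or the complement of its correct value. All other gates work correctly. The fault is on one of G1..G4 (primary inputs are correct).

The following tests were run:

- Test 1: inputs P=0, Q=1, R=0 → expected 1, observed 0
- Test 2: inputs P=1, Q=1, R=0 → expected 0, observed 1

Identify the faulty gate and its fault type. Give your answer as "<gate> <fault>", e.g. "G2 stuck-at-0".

Fault-free values for test 1 (P=0, Q=1, R=0): G1=1, G2=1, G3=1, G4=1, giving Y=1. Observed 0.
Test 1: faults giving observed 0 are {G4 stuck-at-0, G4 inverted output}.
Test 2 (P=1, Q=1, R=0): fault-free G1=1, G2=1, G3=1, G4=0 → 0; observed 1. Eliminates G4 stuck-at-0.
Only G4 inverted output is consistent with every test.

G4 inverted output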